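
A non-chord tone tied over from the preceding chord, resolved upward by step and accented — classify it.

Retardation.

Approach: by preparation — the pitch is first a chord tone, then held (tied or repeated) while the harmony changes under it. Departure: up by step. Metric position: strong.
A prepared dissonance that resolves upward by step — a retardation. (The same figure resolving downward would be a suspension.)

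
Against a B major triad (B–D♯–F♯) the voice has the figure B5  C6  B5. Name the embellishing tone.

The harmony at that moment is B major triad (B, D♯, F♯); C6 is not a chord tone.
It is approached by step up from B5 and left by step down to B5.
Step away and step back to the same note — a neighbor tone (upper neighbor).

C6 is a neighbor tone.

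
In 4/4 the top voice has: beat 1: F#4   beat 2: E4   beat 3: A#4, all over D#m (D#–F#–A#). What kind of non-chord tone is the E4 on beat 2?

Escape tone.

The harmony at that moment is D# minor triad (D#, F#, A#); E4 is not a chord tone.
It is approached by step down from F#4 and left by leap up to A#4.
Step in, leap out, on a weak beat — an escape tone.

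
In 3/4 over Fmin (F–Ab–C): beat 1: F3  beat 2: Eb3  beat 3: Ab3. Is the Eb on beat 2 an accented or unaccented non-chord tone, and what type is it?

The harmony at that moment is F minor triad (F, Ab, C); Eb3 is not a chord tone.
It is approached by step down from F3 and left by leap up to Ab3.
Step in, leap out — an escape tone.
It falls on a weak beat, so it is unaccented.

Unaccented escape tone.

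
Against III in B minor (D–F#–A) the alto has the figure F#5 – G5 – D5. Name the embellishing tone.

G5 is an escape tone.

The harmony at that moment is D major triad (D, F#, A); G5 is not a chord tone.
It is approached by step up from F#5 and left by leap down to D5.
Step in, leap out — an escape tone.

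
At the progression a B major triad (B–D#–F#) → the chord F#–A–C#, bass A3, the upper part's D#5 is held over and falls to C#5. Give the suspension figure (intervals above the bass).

4–3 suspension.

At the second chord the bass is A3. The suspended D#5 lies a fourth above the bass; after resolving down by step to C#5, the interval above the bass becomes a third.
Suspension figures are named by those two intervals: 4–3.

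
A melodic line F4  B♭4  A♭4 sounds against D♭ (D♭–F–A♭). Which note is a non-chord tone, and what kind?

B♭4 is an appoggiatura.

The harmony at that moment is D♭ major triad (D♭, F, A♭); B♭4 is not a chord tone.
It is approached by leap up from F4 and left by step down to A♭4.
Leap in, step out — an appoggiatura.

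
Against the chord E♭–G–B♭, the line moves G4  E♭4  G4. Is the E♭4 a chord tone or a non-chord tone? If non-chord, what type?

Chord tone (the root of Eb major triad).

Eb major triad contains E♭, G, B♭; E♭ is the root, so it is a chord tone.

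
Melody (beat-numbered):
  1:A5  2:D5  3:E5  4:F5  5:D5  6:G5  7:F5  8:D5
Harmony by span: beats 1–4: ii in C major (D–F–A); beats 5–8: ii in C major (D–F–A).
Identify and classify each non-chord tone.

The harmony at that moment is D minor triad (D, F, A); E5 is not a chord tone.
It is approached by step up from D5 and left by step up to F5.
Step in, step out in the same direction — a passing tone.
The harmony at that moment is D minor triad (D, F, A); G5 is not a chord tone.
It is approached by leap up from D5 and left by step down to F5.
Leap in, step out — an appoggiatura.

E5 (beat 3) — passing tone; G5 (beat 6) — appoggiatura.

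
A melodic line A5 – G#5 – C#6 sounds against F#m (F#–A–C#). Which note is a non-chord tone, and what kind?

G#5 is an escape tone.

The harmony at that moment is F# minor triad (F#, A, C#); G#5 is not a chord tone.
It is approached by step down from A5 and left by leap up to C#6.
Step in, leap out — an escape tone.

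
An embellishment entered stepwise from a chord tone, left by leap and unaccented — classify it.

Escape tone.

Approach: by step. Departure: by leap. Metric position: weak.
Step in, leap out, from a weak position — an escape tone (échappée). (It is the mirror image of the appoggiatura, which leaps in and steps out on a strong beat.)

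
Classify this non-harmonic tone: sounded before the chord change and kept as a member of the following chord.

Approach: ahead of the chord change (typically by step), so it is dissonant against the current harmony. Departure: none — the same pitch is restated or held and is a chord tone of the new harmony.
Dissonant first, consonant once the harmony catches up: the note simply arrives early — an anticipation. (The reverse timing, consonant first and dissonant after the change, would be a suspension or retardation.)

Anticipation.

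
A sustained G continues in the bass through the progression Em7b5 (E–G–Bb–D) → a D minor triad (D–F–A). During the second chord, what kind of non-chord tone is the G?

The harmony at that moment is D minor triad (D, F, A); G is not a chord tone.
It is held over (the same pitch as the preceding G) and then sustained as the same pitch into the next harmony.
Sustained through a change of harmony — a pedal tone.

Pedal tone (pedal point).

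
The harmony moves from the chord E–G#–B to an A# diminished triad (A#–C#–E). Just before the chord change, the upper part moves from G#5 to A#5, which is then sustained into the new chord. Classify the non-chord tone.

A#5 is an anticipation.

The harmony at that moment is E major triad (E, G#, B); A#5 is not a chord tone.
It is approached by step up from G#5 and then sustained as the same pitch into the next harmony.
Arriving early and becoming a chord tone when the harmony changes — an anticipation.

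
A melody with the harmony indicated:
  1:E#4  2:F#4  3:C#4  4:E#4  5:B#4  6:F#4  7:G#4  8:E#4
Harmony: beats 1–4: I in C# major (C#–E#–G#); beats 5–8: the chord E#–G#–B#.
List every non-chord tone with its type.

F#4 (beat 2) — escape tone; F#4 (beat 6) — appoggiatura.

The harmony at that moment is C# major triad (C#, E#, G#); F#4 is not a chord tone.
It is approached by step up from E#4 and left by leap down to C#4.
Step in, leap out — an escape tone.
The harmony at that moment is E# minor triad (E#, G#, B#); F#4 is not a chord tone.
It is approached by leap down from B#4 and left by step up to G#4.
Leap in, step out — an appoggiatura.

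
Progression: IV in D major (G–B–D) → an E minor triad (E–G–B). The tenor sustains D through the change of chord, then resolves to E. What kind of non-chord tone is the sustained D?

The harmony at that moment is E minor triad (E, G, B); D is not a chord tone.
It is held over (the same pitch as the preceding D) and left by step up to E.
Held over from the previous chord and resolving up by step — a retardation.

D is a retardation.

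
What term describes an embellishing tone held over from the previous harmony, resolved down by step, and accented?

Approach: by preparation — the pitch is first a chord tone, then held (tied or repeated) while the harmony changes under it. Departure: down by step. Metric position: strong.
A prepared dissonance that resolves downward by step — a suspension. (The same figure resolving upward would be a retardation.)

Suspension.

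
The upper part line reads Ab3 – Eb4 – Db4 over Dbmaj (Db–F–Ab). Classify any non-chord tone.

The harmony at that moment is Db major triad (Db, F, Ab); Eb4 is not a chord tone.
It is approached by leap up from Ab3 and left by step down to Db4.
Leap in, step out — an appoggiatura.

Eb4 is an appoggiatura.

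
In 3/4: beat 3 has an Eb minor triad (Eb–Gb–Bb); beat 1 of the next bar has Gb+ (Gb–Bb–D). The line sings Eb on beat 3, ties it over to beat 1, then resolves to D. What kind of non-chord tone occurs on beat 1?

Suspension.

The harmony at that moment is Gb augmented triad (Gb, Bb, D); Eb is not a chord tone.
It is held over (the same pitch as the preceding Eb) and left by step down to D.
Held over from the previous chord and resolving down by step — a suspension.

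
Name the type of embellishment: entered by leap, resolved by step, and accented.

Appoggiatura.

Approach: by leap. Departure: by step. Metric position: strong.
Leap in, step out, in a metrically strong position — an appoggiatura. (It is the mirror image of the escape tone, which steps in and leaps out from a weak position.)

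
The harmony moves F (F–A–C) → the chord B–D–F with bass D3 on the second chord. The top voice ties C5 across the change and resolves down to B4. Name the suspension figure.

7–6 suspension.

At the second chord the bass is D3. The suspended C5 lies a seventh above the bass; after resolving down by step to B4, the interval above the bass becomes a sixth.
Suspension figures are named by those two intervals: 7–6.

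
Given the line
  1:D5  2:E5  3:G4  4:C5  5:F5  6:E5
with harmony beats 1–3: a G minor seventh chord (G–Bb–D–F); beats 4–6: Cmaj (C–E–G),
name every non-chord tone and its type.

E5 (beat 2) — escape tone; F5 (beat 5) — appoggiatura.

The harmony at that moment is G minor seventh chord (G, Bb, D, F); E5 is not a chord tone.
It is approached by step up from D5 and left by leap down to G4.
Step in, leap out — an escape tone.
The harmony at that moment is C major triad (C, E, G); F5 is not a chord tone.
It is approached by leap up from C5 and left by step down to E5.
Leap in, step out — an appoggiatura.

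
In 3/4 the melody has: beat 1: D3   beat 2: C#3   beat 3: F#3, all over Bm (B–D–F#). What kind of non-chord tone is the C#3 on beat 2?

The harmony at that moment is B minor triad (B, D, F#); C#3 is not a chord tone.
It is approached by step down from D3 and left by leap up to F#3.
Step in, leap out, on a weak beat — an escape tone.

Escape tone.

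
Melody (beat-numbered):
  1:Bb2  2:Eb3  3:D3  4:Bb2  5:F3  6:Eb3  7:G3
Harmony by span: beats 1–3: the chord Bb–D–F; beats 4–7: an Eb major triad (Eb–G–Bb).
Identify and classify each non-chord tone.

The harmony at that moment is Bb major triad (Bb, D, F); Eb3 is not a chord tone.
It is approached by leap up from Bb2 and left by step down to D3.
Leap in, step out — an appoggiatura.
The harmony at that moment is Eb major triad (Eb, G, Bb); F3 is not a chord tone.
It is approached by leap up from Bb2 and left by step down to Eb3.
Leap in, step out — an appoggiatura.

Eb3 (beat 2) — appoggiatura; F3 (beat 5) — appoggiatura.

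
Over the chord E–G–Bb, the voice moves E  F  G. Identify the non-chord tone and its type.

The harmony at that moment is E diminished triad (E, G, Bb); F is not a chord tone.
It is approached by step up from E and left by step up to G.
Step in, step out in the same direction — a passing tone.

F is a passing tone.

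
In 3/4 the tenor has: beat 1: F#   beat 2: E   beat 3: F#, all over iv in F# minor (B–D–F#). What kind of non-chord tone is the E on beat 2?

The harmony at that moment is B minor triad (B, D, F#); E is not a chord tone.
It is approached by step down from F# and left by step up to F#.
Step away and step back to the same note — a neighbor tone (lower neighbor).

Lower neighbor tone.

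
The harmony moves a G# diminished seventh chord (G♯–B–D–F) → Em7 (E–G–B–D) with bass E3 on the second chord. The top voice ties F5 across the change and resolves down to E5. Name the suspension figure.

9–8 suspension.

At the second chord the bass is E3. The suspended F5 lies a ninth above the bass; after resolving down by step to E5, the interval above the bass becomes an octave.
Suspension figures are named by those two intervals: 9–8.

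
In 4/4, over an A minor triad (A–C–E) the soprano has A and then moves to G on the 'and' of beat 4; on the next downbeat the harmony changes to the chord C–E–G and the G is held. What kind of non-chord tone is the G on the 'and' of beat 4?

The harmony at that moment is A minor triad (A, C, E); G is not a chord tone.
It is approached by step down from A and then sustained as the same pitch into the next harmony.
Arriving early and becoming a chord tone when the harmony changes — an anticipation.

Anticipation.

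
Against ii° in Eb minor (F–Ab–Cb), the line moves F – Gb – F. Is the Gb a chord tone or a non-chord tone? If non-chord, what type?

Non-chord tone — a neighbor tone.

The harmony at that moment is F diminished triad (F, Ab, Cb); Gb is not a chord tone.
It is approached by step up from F and left by step down to F.
Step away and step back to the same note — a neighbor tone (upper neighbor).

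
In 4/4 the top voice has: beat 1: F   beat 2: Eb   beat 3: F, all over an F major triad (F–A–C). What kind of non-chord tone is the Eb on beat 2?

Lower neighbor tone.

The harmony at that moment is F major triad (F, A, C); Eb is not a chord tone.
It is approached by step down from F and left by step up to F.
Step away and step back to the same note — a neighbor tone (lower neighbor).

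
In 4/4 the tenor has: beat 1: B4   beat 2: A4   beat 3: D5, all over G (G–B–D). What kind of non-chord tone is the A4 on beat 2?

Escape tone.

The harmony at that moment is G major triad (G, B, D); A4 is not a chord tone.
It is approached by step down from B4 and left by leap up to D5.
Step in, leap out, on a weak beat — an escape tone.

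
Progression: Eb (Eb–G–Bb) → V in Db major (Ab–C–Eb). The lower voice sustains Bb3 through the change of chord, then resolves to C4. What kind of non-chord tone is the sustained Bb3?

The harmony at that moment is Ab major triad (Ab, C, Eb); Bb3 is not a chord tone.
It is held over (the same pitch as the preceding Bb3) and left by step up to C4.
Held over from the previous chord and resolving up by step — a retardation.

Bb3 is a retardation.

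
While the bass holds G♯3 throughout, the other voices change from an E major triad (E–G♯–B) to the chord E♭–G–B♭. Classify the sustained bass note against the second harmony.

The harmony at that moment is E♭ major triad (E♭, G, B♭); G♯3 is not a chord tone.
It is held over (the same pitch as the preceding G♯3) and then sustained as the same pitch into the next harmony.
Sustained through a change of harmony — a pedal tone.

Pedal tone (pedal point).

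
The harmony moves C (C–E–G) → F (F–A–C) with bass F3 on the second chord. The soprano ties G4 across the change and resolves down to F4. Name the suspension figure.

At the second chord the bass is F3. The suspended G4 lies a ninth above the bass; after resolving down by step to F4, the interval above the bass becomes an octave.
Suspension figures are named by those two intervals: 9–8.

9–8 suspension.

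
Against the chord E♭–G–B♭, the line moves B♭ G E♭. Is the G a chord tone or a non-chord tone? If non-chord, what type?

Eb major triad contains E♭, G, B♭; G is the third, so it is a chord tone.

Chord tone (the third of Eb major triad).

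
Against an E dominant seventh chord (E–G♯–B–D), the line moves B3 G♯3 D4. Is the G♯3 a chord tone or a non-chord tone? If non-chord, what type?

E dominant seventh chord contains E, G♯, B, D; G♯ is the third, so it is a chord tone.

Chord tone (the third of E dominant seventh chord).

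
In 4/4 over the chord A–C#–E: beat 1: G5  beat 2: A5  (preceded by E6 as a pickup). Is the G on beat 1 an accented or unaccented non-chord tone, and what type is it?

The harmony at that moment is A major triad (A, C#, E); G5 is not a chord tone.
It is approached by leap down from E6 and left by step up to A5.
Leap in, step out — an appoggiatura.
It falls on the downbeat, so it is accented.

Accented appoggiatura.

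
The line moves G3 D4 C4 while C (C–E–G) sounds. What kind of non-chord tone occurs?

The harmony at that moment is C major triad (C, E, G); D4 is not a chord tone.
It is approached by leap up from G3 and left by step down to C4.
Leap in, step out — an appoggiatura.

D4 is an appoggiatura.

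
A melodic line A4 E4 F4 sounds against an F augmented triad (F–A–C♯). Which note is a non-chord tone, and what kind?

The harmony at that moment is F augmented triad (F, A, C♯); E4 is not a chord tone.
It is approached by leap down from A4 and left by step up to F4.
Leap in, step out — an appoggiatura.

E4 is an appoggiatura.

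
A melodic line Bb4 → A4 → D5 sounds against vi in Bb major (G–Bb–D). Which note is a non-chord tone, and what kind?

The harmony at that moment is G minor triad (G, Bb, D); A4 is not a chord tone.
It is approached by step down from Bb4 and left by leap up to D5.
Step in, leap out — an escape tone.

A4 is an escape tone.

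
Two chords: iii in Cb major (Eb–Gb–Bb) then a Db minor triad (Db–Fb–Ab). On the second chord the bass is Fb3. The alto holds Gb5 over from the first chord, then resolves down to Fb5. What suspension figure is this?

At the second chord the bass is Fb3. The suspended Gb5 lies a ninth above the bass; after resolving down by step to Fb5, the interval above the bass becomes an octave.
Suspension figures are named by those two intervals: 9–8.

9–8 suspension.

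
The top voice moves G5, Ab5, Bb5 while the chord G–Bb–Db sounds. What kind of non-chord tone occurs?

Ab5 is a passing tone.

The harmony at that moment is G diminished triad (G, Bb, Db); Ab5 is not a chord tone.
It is approached by step up from G5 and left by step up to Bb5.
Step in, step out in the same direction — a passing tone.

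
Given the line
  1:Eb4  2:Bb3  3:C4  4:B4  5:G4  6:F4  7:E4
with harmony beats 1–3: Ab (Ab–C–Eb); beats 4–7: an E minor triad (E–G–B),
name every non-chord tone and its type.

The harmony at that moment is Ab major triad (Ab, C, Eb); Bb3 is not a chord tone.
It is approached by leap down from Eb4 and left by step up to C4.
Leap in, step out — an appoggiatura.
The harmony at that moment is E minor triad (E, G, B); F4 is not a chord tone.
It is approached by step down from G4 and left by step down to E4.
Step in, step out in the same direction — a passing tone.

Bb3 (beat 2) — appoggiatura; F4 (beat 6) — passing tone.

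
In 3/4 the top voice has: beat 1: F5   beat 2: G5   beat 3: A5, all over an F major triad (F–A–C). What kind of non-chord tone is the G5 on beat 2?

The harmony at that moment is F major triad (F, A, C); G5 is not a chord tone.
It is approached by step up from F5 and left by step up to A5.
Step in, step out in the same direction — a passing tone.

Passing tone.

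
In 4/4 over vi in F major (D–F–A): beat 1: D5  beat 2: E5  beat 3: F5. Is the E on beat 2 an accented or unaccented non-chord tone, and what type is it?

The harmony at that moment is D minor triad (D, F, A); E5 is not a chord tone.
It is approached by step up from D5 and left by step up to F5.
Step in, step out in the same direction — a passing tone.
It falls on a weak beat, so it is unaccented.

Unaccented passing tone.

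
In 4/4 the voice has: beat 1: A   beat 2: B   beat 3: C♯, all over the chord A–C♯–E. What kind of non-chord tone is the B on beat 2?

Passing tone.

The harmony at that moment is A major triad (A, C♯, E); B is not a chord tone.
It is approached by step up from A and left by step up to C♯.
Step in, step out in the same direction — a passing tone.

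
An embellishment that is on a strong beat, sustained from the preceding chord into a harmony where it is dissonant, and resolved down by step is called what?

Approach: by preparation — the pitch is first a chord tone, then held (tied or repeated) while the harmony changes under it. Departure: down by step. Metric position: strong.
A prepared dissonance that resolves downward by step — a suspension. (The same figure resolving upward would be a retardation.)

Suspension.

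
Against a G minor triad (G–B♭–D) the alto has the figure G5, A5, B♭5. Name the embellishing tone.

A5 is a passing tone.

The harmony at that moment is G minor triad (G, B♭, D); A5 is not a chord tone.
It is approached by step up from G5 and left by step up to B♭5.
Step in, step out in the same direction — a passing tone.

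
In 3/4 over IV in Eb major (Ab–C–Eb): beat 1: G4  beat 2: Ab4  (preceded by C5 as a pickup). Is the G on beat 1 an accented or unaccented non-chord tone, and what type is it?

Accented appoggiatura.

The harmony at that moment is Ab major triad (Ab, C, Eb); G4 is not a chord tone.
It is approached by leap down from C5 and left by step up to Ab4.
Leap in, step out — an appoggiatura.
It falls on the downbeat, so it is accented.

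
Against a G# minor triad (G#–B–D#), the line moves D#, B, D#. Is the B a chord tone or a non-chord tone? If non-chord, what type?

G# minor triad contains G#, B, D#; B is the third, so it is a chord tone.

Chord tone (the third of G# minor triad).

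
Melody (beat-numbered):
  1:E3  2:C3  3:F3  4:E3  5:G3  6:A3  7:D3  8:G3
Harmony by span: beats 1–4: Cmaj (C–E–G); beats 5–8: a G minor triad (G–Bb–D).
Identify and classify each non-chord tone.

F3 (beat 3) — appoggiatura; A3 (beat 6) — escape tone.

The harmony at that moment is C major triad (C, E, G); F3 is not a chord tone.
It is approached by leap up from C3 and left by step down to E3.
Leap in, step out — an appoggiatura.
The harmony at that moment is G minor triad (G, Bb, D); A3 is not a chord tone.
It is approached by step up from G3 and left by leap down to D3.
Step in, leap out — an escape tone.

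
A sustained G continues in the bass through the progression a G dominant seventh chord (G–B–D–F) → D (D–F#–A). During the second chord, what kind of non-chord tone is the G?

Pedal tone (pedal point).

The harmony at that moment is D major triad (D, F#, A); G is not a chord tone.
It is held over (the same pitch as the preceding G) and then sustained as the same pitch into the next harmony.
Sustained through a change of harmony — a pedal tone.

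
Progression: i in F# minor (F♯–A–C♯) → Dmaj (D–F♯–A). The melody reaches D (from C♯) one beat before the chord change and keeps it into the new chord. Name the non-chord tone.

The harmony at that moment is F♯ minor triad (F♯, A, C♯); D is not a chord tone.
It is approached by step up from C♯ and then sustained as the same pitch into the next harmony.
Arriving early and becoming a chord tone when the harmony changes — an anticipation.

D is an anticipation.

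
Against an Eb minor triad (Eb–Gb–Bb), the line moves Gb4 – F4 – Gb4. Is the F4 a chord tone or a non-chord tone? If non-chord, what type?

Non-chord tone — a neighbor tone.

The harmony at that moment is Eb minor triad (Eb, Gb, Bb); F4 is not a chord tone.
It is approached by step down from Gb4 and left by step up to Gb4.
Step away and step back to the same note — a neighbor tone (lower neighbor).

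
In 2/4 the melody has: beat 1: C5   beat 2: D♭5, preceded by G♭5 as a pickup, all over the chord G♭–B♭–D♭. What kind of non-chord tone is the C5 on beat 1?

Appoggiatura.

The harmony at that moment is G♭ major triad (G♭, B♭, D♭); C5 is not a chord tone.
It is approached by leap down from G♭5 and left by step up to D♭5.
Leap in, step out, metrically accented — an appoggiatura.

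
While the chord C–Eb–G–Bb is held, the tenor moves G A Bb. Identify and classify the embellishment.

The harmony at that moment is C minor seventh chord (C, Eb, G, Bb); A is not a chord tone.
It is approached by step up from G and left by step up to Bb.
Step in, step out in the same direction — a passing tone.

A is a passing tone.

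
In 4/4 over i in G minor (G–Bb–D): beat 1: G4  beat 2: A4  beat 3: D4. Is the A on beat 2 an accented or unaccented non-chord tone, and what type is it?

Unaccented escape tone.

The harmony at that moment is G minor triad (G, Bb, D); A4 is not a chord tone.
It is approached by step up from G4 and left by leap down to D4.
Step in, leap out — an escape tone.
It falls on a weak beat, so it is unaccented.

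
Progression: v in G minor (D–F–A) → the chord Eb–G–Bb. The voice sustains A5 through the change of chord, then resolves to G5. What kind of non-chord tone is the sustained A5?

The harmony at that moment is Eb major triad (Eb, G, Bb); A5 is not a chord tone.
It is held over (the same pitch as the preceding A5) and left by step down to G5.
Held over from the previous chord and resolving down by step — a suspension.

A5 is a suspension.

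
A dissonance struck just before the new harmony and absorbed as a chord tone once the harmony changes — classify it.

Anticipation.

Approach: ahead of the chord change (typically by step), so it is dissonant against the current harmony. Departure: none — the same pitch is restated or held and is a chord tone of the new harmony.
Dissonant first, consonant once the harmony catches up: the note simply arrives early — an anticipation. (The reverse timing, consonant first and dissonant after the change, would be a suspension or retardation.)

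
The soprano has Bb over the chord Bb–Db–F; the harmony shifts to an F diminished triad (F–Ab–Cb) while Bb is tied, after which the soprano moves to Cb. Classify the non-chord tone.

Bb is a retardation.

The harmony at that moment is F diminished triad (F, Ab, Cb); Bb is not a chord tone.
It is held over (the same pitch as the preceding Bb) and left by step up to Cb.
Held over from the previous chord and resolving up by step — a retardation.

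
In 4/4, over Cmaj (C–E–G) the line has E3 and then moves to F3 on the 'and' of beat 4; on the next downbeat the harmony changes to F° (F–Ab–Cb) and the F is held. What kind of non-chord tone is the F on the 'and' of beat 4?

The harmony at that moment is C major triad (C, E, G); F3 is not a chord tone.
It is approached by step up from E3 and then sustained as the same pitch into the next harmony.
Arriving early and becoming a chord tone when the harmony changes — an anticipation.

Anticipation.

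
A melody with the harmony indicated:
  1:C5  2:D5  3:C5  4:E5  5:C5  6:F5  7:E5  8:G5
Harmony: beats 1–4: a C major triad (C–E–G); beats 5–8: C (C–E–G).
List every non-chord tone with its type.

The harmony at that moment is C major triad (C, E, G); D5 is not a chord tone.
It is approached by step up from C5 and left by step down to C5.
Step away and step back to the same note — a neighbor tone (upper neighbor).
The harmony at that moment is C major triad (C, E, G); F5 is not a chord tone.
It is approached by leap up from C5 and left by step down to E5.
Leap in, step out — an appoggiatura.

D5 (beat 2) — neighbor tone; F5 (beat 6) — appoggiatura.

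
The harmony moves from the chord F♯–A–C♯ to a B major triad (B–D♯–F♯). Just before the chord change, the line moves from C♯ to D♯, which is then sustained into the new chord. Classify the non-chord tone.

The harmony at that moment is F♯ minor triad (F♯, A, C♯); D♯ is not a chord tone.
It is approached by step up from C♯ and then sustained as the same pitch into the next harmony.
Arriving early and becoming a chord tone when the harmony changes — an anticipation.

D♯ is an anticipation.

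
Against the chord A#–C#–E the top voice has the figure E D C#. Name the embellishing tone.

D is a passing tone.

The harmony at that moment is A# diminished triad (A#, C#, E); D is not a chord tone.
It is approached by step down from E and left by step down to C#.
Step in, step out in the same direction — a passing tone.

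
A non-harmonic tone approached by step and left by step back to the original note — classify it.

Approach: by step. Departure: by step in the opposite direction, back to the starting pitch.
Stepwise on both sides but reversing to return to the same chord tone — a neighbor tone. (Had it continued onward in the same direction it would be a passing tone instead.)

Neighbor tone.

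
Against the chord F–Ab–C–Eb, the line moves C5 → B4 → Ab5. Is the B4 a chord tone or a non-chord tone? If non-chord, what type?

Non-chord tone — an escape tone.

The harmony at that moment is F minor seventh chord (F, Ab, C, Eb); B4 is not a chord tone.
It is approached by step down from C5 and left by leap up to Ab5.
Step in, leap out — an escape tone.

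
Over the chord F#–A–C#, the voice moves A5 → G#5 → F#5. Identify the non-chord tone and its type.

G#5 is a passing tone.

The harmony at that moment is F# minor triad (F#, A, C#); G#5 is not a chord tone.
It is approached by step down from A5 and left by step down to F#5.
Step in, step out in the same direction — a passing tone.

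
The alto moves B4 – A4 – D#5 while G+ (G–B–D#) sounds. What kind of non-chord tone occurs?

The harmony at that moment is G augmented triad (G, B, D#); A4 is not a chord tone.
It is approached by step down from B4 and left by leap up to D#5.
Step in, leap out — an escape tone.

A4 is an escape tone.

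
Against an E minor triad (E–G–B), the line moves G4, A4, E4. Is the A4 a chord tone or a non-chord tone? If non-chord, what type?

The harmony at that moment is E minor triad (E, G, B); A4 is not a chord tone.
It is approached by step up from G4 and left by leap down to E4.
Step in, leap out — an escape tone.

Non-chord tone — an escape tone.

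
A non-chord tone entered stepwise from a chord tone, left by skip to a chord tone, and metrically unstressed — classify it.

Escape tone.

Approach: by step. Departure: by leap. Metric position: weak.
Step in, leap out, from a weak position — an escape tone (échappée). (It is the mirror image of the appoggiatura, which leaps in and steps out on a strong beat.)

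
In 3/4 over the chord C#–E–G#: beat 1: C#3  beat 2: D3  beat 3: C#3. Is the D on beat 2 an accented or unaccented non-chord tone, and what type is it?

The harmony at that moment is C# minor triad (C#, E, G#); D3 is not a chord tone.
It is approached by step up from C#3 and left by step down to C#3.
Step away and step back to the same note — a neighbor tone (upper neighbor).
It falls on a weak beat, so it is unaccented.

Unaccented neighbor tone.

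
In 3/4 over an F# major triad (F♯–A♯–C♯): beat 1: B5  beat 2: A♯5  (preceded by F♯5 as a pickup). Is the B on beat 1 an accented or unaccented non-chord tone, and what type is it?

The harmony at that moment is F♯ major triad (F♯, A♯, C♯); B5 is not a chord tone.
It is approached by leap up from F♯5 and left by step down to A♯5.
Leap in, step out — an appoggiatura.
It falls on the downbeat, so it is accented.

Accented appoggiatura.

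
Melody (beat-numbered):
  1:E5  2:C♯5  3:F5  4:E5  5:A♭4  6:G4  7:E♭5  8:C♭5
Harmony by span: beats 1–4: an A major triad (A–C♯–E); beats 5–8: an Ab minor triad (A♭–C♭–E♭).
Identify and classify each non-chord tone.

F5 (beat 3) — appoggiatura; G4 (beat 6) — escape tone.

The harmony at that moment is A major triad (A, C♯, E); F5 is not a chord tone.
It is approached by leap up from C♯5 and left by step down to E5.
Leap in, step out — an appoggiatura.
The harmony at that moment is A♭ minor triad (A♭, C♭, E♭); G4 is not a chord tone.
It is approached by step down from A♭4 and left by leap up to E♭5.
Step in, leap out — an escape tone.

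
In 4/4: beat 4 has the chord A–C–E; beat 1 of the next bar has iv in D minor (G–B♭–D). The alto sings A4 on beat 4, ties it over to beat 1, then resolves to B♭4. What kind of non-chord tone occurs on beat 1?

The harmony at that moment is G minor triad (G, B♭, D); A4 is not a chord tone.
It is held over (the same pitch as the preceding A4) and left by step up to B♭4.
Held over from the previous chord and resolving up by step — a retardation.

Retardation.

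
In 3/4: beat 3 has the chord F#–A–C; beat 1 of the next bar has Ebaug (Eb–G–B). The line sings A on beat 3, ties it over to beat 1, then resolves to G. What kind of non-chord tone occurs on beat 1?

The harmony at that moment is Eb augmented triad (Eb, G, B); A is not a chord tone.
It is held over (the same pitch as the preceding A) and left by step down to G.
Held over from the previous chord and resolving down by step — a suspension.

Suspension.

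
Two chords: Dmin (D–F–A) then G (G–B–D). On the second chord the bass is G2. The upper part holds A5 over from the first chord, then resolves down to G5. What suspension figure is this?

9–8 suspension.

At the second chord the bass is G2. The suspended A5 lies a ninth above the bass; after resolving down by step to G5, the interval above the bass becomes an octave.
Suspension figures are named by those two intervals: 9–8.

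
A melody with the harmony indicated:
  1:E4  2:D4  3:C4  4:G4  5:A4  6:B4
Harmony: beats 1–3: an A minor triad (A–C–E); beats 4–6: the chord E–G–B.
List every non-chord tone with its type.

D4 (beat 2) — passing tone; A4 (beat 5) — passing tone.

The harmony at that moment is A minor triad (A, C, E); D4 is not a chord tone.
It is approached by step down from E4 and left by step down to C4.
Step in, step out in the same direction — a passing tone.
The harmony at that moment is E minor triad (E, G, B); A4 is not a chord tone.
It is approached by step up from G4 and left by step up to B4.
Step in, step out in the same direction — a passing tone.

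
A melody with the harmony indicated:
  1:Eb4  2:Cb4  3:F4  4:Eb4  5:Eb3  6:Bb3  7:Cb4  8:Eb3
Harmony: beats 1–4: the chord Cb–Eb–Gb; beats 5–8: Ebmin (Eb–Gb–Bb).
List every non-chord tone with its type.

F4 (beat 3) — appoggiatura; Cb4 (beat 7) — escape tone.

The harmony at that moment is Cb major triad (Cb, Eb, Gb); F4 is not a chord tone.
It is approached by leap up from Cb4 and left by step down to Eb4.
Leap in, step out — an appoggiatura.
The harmony at that moment is Eb minor triad (Eb, Gb, Bb); Cb4 is not a chord tone.
It is approached by step up from Bb3 and left by leap down to Eb3.
Step in, leap out — an escape tone.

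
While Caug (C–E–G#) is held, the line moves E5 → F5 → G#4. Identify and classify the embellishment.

F5 is an escape tone.

The harmony at that moment is C augmented triad (C, E, G#); F5 is not a chord tone.
It is approached by step up from E5 and left by leap down to G#4.
Step in, leap out — an escape tone.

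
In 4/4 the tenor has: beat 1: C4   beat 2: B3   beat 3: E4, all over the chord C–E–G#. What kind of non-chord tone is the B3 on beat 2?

The harmony at that moment is C augmented triad (C, E, G#); B3 is not a chord tone.
It is approached by step down from C4 and left by leap up to E4.
Step in, leap out, on a weak beat — an escape tone.

Escape tone.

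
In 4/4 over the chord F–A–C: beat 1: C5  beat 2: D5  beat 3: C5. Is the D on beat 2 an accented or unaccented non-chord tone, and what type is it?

The harmony at that moment is F major triad (F, A, C); D5 is not a chord tone.
It is approached by step up from C5 and left by step down to C5.
Step away and step back to the same note — a neighbor tone (upper neighbor).
It falls on a weak beat, so it is unaccented.

Unaccented neighbor tone.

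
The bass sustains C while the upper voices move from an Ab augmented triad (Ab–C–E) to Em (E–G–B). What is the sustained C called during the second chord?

The harmony at that moment is E minor triad (E, G, B); C is not a chord tone.
It is held over (the same pitch as the preceding C) and then sustained as the same pitch into the next harmony.
Sustained through a change of harmony — a pedal tone.

Pedal tone (pedal point).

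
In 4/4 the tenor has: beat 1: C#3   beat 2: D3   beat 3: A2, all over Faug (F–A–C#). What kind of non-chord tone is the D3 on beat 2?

Escape tone.

The harmony at that moment is F augmented triad (F, A, C#); D3 is not a chord tone.
It is approached by step up from C#3 and left by leap down to A2.
Step in, leap out, on a weak beat — an escape tone.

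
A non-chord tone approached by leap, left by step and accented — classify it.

Approach: by leap. Departure: by step. Metric position: strong.
Leap in, step out, in a metrically strong position — an appoggiatura. (It is the mirror image of the escape tone, which steps in and leaps out from a weak position.)

Appoggiatura.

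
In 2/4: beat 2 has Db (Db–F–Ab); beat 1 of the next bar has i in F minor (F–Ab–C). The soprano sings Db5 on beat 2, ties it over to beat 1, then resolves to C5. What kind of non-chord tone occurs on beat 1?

The harmony at that moment is F minor triad (F, Ab, C); Db5 is not a chord tone.
It is held over (the same pitch as the preceding Db5) and left by step down to C5.
Held over from the previous chord and resolving down by step — a suspension.

Suspension.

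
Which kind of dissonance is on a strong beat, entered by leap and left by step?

Appoggiatura.

Approach: by leap. Departure: by step. Metric position: strong.
Leap in, step out, in a metrically strong position — an appoggiatura. (It is the mirror image of the escape tone, which steps in and leaps out from a weak position.)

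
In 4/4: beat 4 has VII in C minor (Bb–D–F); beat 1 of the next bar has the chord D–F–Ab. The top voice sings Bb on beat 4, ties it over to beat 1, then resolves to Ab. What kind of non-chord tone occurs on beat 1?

The harmony at that moment is D diminished triad (D, F, Ab); Bb is not a chord tone.
It is held over (the same pitch as the preceding Bb) and left by step down to Ab.
Held over from the previous chord and resolving down by step — a suspension.

Suspension.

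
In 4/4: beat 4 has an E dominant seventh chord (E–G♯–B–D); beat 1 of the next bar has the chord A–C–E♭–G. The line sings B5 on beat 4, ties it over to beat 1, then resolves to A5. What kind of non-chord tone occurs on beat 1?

Suspension.

The harmony at that moment is A half-diminished seventh chord (A, C, E♭, G); B5 is not a chord tone.
It is held over (the same pitch as the preceding B5) and left by step down to A5.
Held over from the previous chord and resolving down by step — a suspension.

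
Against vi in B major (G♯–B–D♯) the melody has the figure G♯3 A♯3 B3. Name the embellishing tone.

A♯3 is a passing tone.

The harmony at that moment is G♯ minor triad (G♯, B, D♯); A♯3 is not a chord tone.
It is approached by step up from G♯3 and left by step up to B3.
Step in, step out in the same direction — a passing tone.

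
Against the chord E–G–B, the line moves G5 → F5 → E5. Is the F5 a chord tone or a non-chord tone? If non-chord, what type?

Non-chord tone — a passing tone.

The harmony at that moment is E minor triad (E, G, B); F5 is not a chord tone.
It is approached by step down from G5 and left by step down to E5.
Step in, step out in the same direction — a passing tone.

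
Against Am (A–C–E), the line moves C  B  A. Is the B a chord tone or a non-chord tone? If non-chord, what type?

The harmony at that moment is A minor triad (A, C, E); B is not a chord tone.
It is approached by step down from C and left by step down to A.
Step in, step out in the same direction — a passing tone.

Non-chord tone — a passing tone.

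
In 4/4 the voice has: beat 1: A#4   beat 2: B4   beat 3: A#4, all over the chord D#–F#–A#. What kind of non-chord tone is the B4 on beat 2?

The harmony at that moment is D# minor triad (D#, F#, A#); B4 is not a chord tone.
It is approached by step up from A#4 and left by step down to A#4.
Step away and step back to the same note — a neighbor tone (upper neighbor).

Upper neighbor tone.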